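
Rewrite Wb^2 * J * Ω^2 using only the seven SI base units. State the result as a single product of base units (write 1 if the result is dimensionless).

kg⁵·m¹⁰·s⁻¹²·A⁻⁶

Wb = kg·m²·s⁻²·A⁻¹.
So Wb² = kg²·m⁴·s⁻⁴·A⁻².
J = kg·m²·s⁻².
Ω = kg·m²·s⁻³·A⁻².
So Ω² = kg²·m⁴·s⁻⁶·A⁻⁴.
Combining: Wb²·J·Ω² = (kg²·m⁴·s⁻⁴·A⁻²) · (kg·m²·s⁻²) · (kg²·m⁴·s⁻⁶·A⁻⁴) = kg⁵·m¹⁰·s⁻¹²·A⁻⁶.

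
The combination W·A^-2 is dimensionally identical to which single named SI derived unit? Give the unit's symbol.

Ω

W = J/s (power = energy per time),
    = kg·m²·s⁻³.
Combining: W·A⁻² = (kg·m²·s⁻³) · A⁻² = kg·m²·s⁻³·A⁻².
kg·m²·s⁻³·A⁻² is the base-SI form of the ohm.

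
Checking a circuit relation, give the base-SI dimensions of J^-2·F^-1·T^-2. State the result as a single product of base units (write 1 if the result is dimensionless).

J = kg·m²·s⁻².
So J⁻² = kg⁻²·m⁻⁴·s⁴.
F = kg⁻¹·m⁻²·s⁴·A².
So F⁻¹ = kg·m²·s⁻⁴·A⁻².
T = kg·s⁻²·A⁻¹.
So T⁻² = kg⁻²·s⁴·A².
Combining: J⁻²·F⁻¹·T⁻² = (kg⁻²·m⁻⁴·s⁴) · (kg·m²·s⁻⁴·A⁻²) · (kg⁻²·s⁴·A²) = kg⁻³·m⁻²·s⁴.

kg⁻³·m⁻²·s⁴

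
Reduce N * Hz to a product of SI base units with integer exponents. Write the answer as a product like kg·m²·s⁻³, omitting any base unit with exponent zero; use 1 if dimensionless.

N = kg·m·s⁻².
Hz = s⁻¹.
Combining: N·Hz = (kg·m·s⁻²) · s⁻¹ = kg·m·s⁻³.

kg·m·s⁻³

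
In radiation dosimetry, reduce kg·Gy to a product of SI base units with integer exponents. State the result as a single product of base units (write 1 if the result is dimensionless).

Gy = m²·s⁻².
Combining: kg·Gy = kg · (m²·s⁻²) = kg·m²·s⁻².

kg·m²·s⁻²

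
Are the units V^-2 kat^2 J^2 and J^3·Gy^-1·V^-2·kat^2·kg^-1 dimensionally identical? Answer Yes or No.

Left side:
  V = kg·m²·s⁻³·A⁻¹.
  So V⁻² = kg⁻²·m⁻⁴·s⁶·A².
  kat = s⁻¹·mol.
  So kat² = s⁻²·mol².
  J = kg·m²·s⁻².
  So J² = kg²·m⁴·s⁻⁴.
  Combining: V⁻²·kat²·J² = (kg⁻²·m⁻⁴·s⁶·A²) · (s⁻²·mol²) · (kg²·m⁴·s⁻⁴) = A²·mol².
Right side:
  J = N·m (work = force × distance),
      = kg·m²·s⁻².
  So J³ = kg³·m⁶·s⁻⁶.
  Gy = J/kg (absorbed dose = energy per mass),
      = m²·s⁻².
  So Gy⁻¹ = m⁻²·s².
  V = W/A (potential = power per current),
      = kg·m²·s⁻³·A⁻¹.
  So V⁻² = kg⁻²·m⁻⁴·s⁶·A².
  kat = mol/s = s⁻¹·mol (catalytic activity).
  So kat² = s⁻²·mol².
  Combining: J³·Gy⁻¹·V⁻²·kat²·kg⁻¹ = (kg³·m⁶·s⁻⁶) · (m⁻²·s²) · (kg⁻²·m⁻⁴·s⁶·A²) · (s⁻²·mol²) · kg⁻¹ = A²·mol².
Both reduce to A²·mol².

Yes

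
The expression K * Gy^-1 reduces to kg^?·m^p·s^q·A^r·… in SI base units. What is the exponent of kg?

Gy = J/kg (absorbed dose = energy per mass),
    = m²·s⁻².
So Gy⁻¹ = m⁻²·s².
Combining: K·Gy⁻¹ = K · (m⁻²·s²) = m⁻²·s²·K.
The exponent of kg is 0.

0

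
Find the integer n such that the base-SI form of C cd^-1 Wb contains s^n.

C = A·s = s·A (charge = current × time).
Wb = V·s (flux: a volt is a weber per second),
    = kg·m²·s⁻²·A⁻¹.
Combining: C·cd⁻¹·Wb = (s·A) · cd⁻¹ · (kg·m²·s⁻²·A⁻¹) = kg·m²·s⁻¹·cd⁻¹.
The exponent of s is -1.

-1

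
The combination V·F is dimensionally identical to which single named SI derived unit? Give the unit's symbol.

V = W/A (potential = power per current),
    = kg·m²·s⁻³·A⁻¹.
F = C/V (capacitance = charge per voltage),
    = A·s/(kg·m²·s⁻³·A⁻¹) (substituting C and V),
    = kg⁻¹·m⁻²·s⁴·A².
Combining: V·F = (kg·m²·s⁻³·A⁻¹) · (kg⁻¹·m⁻²·s⁴·A²) = s·A.
s·A is the base-SI form of the coulomb.

C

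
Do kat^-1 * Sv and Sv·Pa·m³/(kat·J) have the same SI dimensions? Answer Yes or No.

Yes

Left side:
  kat = s⁻¹·mol.
  So kat⁻¹ = s·mol⁻¹.
  Sv = m²·s⁻².
  Combining: kat⁻¹·Sv = (s·mol⁻¹) · (m²·s⁻²) = m²·s⁻¹·mol⁻¹.
Right side:
  kat = mol/s = s⁻¹·mol (catalytic activity).
  So kat⁻¹ = s·mol⁻¹.
  Sv = J/kg (equivalent dose = energy per mass),
      = m²·s⁻².
  Pa = N/m² (pressure = force per area),
      = kg·m⁻¹·s⁻².
  J = N·m (work = force × distance),
      = kg·m²·s⁻².
  So J⁻¹ = kg⁻¹·m⁻²·s².
  Combining: kat⁻¹·Sv·Pa·J⁻¹·m³ = (s·mol⁻¹) · (m²·s⁻²) · (kg·m⁻¹·s⁻²) · (kg⁻¹·m⁻²·s²) · m³ = m²·s⁻¹·mol⁻¹.
Both reduce to m²·s⁻¹·mol⁻¹.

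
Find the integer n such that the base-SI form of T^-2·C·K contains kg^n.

-2

T = Wb/m² (flux density = flux per area),
    = kg·s⁻²·A⁻¹.
So T⁻² = kg⁻²·s⁴·A².
C = A·s = s·A (charge = current × time).
Combining: T⁻²·C·K = (kg⁻²·s⁴·A²) · (s·A) · K = kg⁻²·s⁵·A³·K.
The exponent of kg is -2.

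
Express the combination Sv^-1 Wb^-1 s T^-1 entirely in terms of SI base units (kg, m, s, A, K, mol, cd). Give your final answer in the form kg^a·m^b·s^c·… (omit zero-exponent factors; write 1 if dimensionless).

kg⁻²·m⁻⁴·s⁷·A²

Sv = m²·s⁻².
So Sv⁻¹ = m⁻²·s².
Wb = kg·m²·s⁻²·A⁻¹.
So Wb⁻¹ = kg⁻¹·m⁻²·s²·A.
T = kg·s⁻²·A⁻¹.
So T⁻¹ = kg⁻¹·s²·A.
Combining: Sv⁻¹·Wb⁻¹·s·T⁻¹ = (m⁻²·s²) · (kg⁻¹·m⁻²·s²·A) · s · (kg⁻¹·s²·A) = kg⁻²·m⁻⁴·s⁷·A².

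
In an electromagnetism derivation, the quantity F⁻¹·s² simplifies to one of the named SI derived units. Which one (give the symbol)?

H

F = C/V (capacitance = charge per voltage),
    = A·s/(kg·m²·s⁻³·A⁻¹) (substituting C and V),
    = kg⁻¹·m⁻²·s⁴·A².
So F⁻¹ = kg·m²·s⁻⁴·A⁻².
Combining: F⁻¹·s² = (kg·m²·s⁻⁴·A⁻²) · s² = kg·m²·s⁻²·A⁻².
kg·m²·s⁻²·A⁻² is the base-SI form of the henry.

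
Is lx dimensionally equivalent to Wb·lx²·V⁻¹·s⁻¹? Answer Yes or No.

No

Left side:
  lx = lm/m² (illuminance = luminous flux per area),
      = m⁻²·cd.
Right side:
  Wb = V·s (flux: a volt is a weber per second),
      = kg·m²·s⁻²·A⁻¹.
  lx = lm/m² (illuminance = luminous flux per area),
      = m⁻²·cd.
  So lx² = m⁻⁴·cd².
  V = W/A (potential = power per current),
      = kg·m²·s⁻³·A⁻¹.
  So V⁻¹ = kg⁻¹·m⁻²·s³·A.
  Combining: Wb·lx²·V⁻¹·s⁻¹ = (kg·m²·s⁻²·A⁻¹) · (m⁻⁴·cd²) · (kg⁻¹·m⁻²·s³·A) · s⁻¹ = m⁻⁴·cd².
Left is m⁻²·cd; right is m⁻⁴·cd² — different.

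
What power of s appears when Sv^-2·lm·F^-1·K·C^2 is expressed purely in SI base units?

2

Sv = m²·s⁻².
So Sv⁻² = m⁻⁴·s⁴.
lm = cd.
F = kg⁻¹·m⁻²·s⁴·A².
So F⁻¹ = kg·m²·s⁻⁴·A⁻².
C = s·A.
So C² = s²·A².
Combining: Sv⁻²·lm·F⁻¹·K·C² = (m⁻⁴·s⁴) · cd · (kg·m²·s⁻⁴·A⁻²) · K · (s²·A²) = kg·m⁻²·s²·K·cd.
The exponent of s is 2.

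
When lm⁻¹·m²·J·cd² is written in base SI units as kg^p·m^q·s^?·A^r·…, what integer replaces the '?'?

lm = cd.
So lm⁻¹ = cd⁻¹.
J = kg·m²·s⁻².
Combining: lm⁻¹·m²·J·cd² = cd⁻¹ · m² · (kg·m²·s⁻²) · cd² = kg·m⁴·s⁻²·cd.
The exponent of s is -2.

-2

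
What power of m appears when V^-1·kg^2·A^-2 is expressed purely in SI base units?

V = W/A (potential = power per current),
    = kg·m²·s⁻³·A⁻¹.
So V⁻¹ = kg⁻¹·m⁻²·s³·A.
Combining: V⁻¹·kg²·A⁻² = (kg⁻¹·m⁻²·s³·A) · kg² · A⁻² = kg·m⁻²·s³·A⁻¹.
The exponent of m is -2.

-2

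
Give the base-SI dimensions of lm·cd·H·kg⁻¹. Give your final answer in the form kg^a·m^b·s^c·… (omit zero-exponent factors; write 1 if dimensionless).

m²·s⁻²·A⁻²·cd²

lm = cd·sr = cd (luminous flux; sr is dimensionless).
H = Wb/A (inductance = flux per current),
    = kg·m²·s⁻²·A⁻².
Combining: lm·cd·H·kg⁻¹ = cd · cd · (kg·m²·s⁻²·A⁻²) · kg⁻¹ = m²·s⁻²·A⁻²·cd².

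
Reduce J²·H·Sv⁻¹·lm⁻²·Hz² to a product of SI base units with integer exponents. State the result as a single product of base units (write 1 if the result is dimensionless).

kg³·m⁴·s⁻⁶·A⁻²·cd⁻²

J = kg·m²·s⁻².
So J² = kg²·m⁴·s⁻⁴.
H = kg·m²·s⁻²·A⁻².
Sv = m²·s⁻².
So Sv⁻¹ = m⁻²·s².
lm = cd.
So lm⁻² = cd⁻².
Hz = s⁻¹.
So Hz² = s⁻².
Combining: J²·H·Sv⁻¹·lm⁻²·Hz² = (kg²·m⁴·s⁻⁴) · (kg·m²·s⁻²·A⁻²) · (m⁻²·s²) · cd⁻² · s⁻² = kg³·m⁴·s⁻⁶·A⁻²·cd⁻².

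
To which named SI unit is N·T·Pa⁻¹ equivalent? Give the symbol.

Wb

N = kg·m/s² = kg·m·s⁻² (force = mass × acceleration).
T = Wb/m² (flux density = flux per area),
    = kg·s⁻²·A⁻¹.
Pa = N/m² (pressure = force per area),
    = kg·m⁻¹·s⁻².
So Pa⁻¹ = kg⁻¹·m·s².
Combining: N·T·Pa⁻¹ = (kg·m·s⁻²) · (kg·s⁻²·A⁻¹) · (kg⁻¹·m·s²) = kg·m²·s⁻²·A⁻¹.
kg·m²·s⁻²·A⁻¹ is the base-SI form of the weber.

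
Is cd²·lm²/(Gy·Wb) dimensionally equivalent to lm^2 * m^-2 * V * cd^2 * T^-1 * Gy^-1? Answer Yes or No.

No

Left side:
  Gy = J/kg (absorbed dose = energy per mass),
      = m²·s⁻².
  So Gy⁻¹ = m⁻²·s².
  Wb = V·s (flux: a volt is a weber per second),
      = kg·m²·s⁻²·A⁻¹.
  So Wb⁻¹ = kg⁻¹·m⁻²·s²·A.
  lm = cd·sr = cd (luminous flux; sr is dimensionless).
  So lm² = cd².
  Combining: cd²·Gy⁻¹·Wb⁻¹·lm² = cd² · (m⁻²·s²) · (kg⁻¹·m⁻²·s²·A) · cd² = kg⁻¹·m⁻⁴·s⁴·A·cd⁴.
Right side:
  lm = cd·sr = cd (luminous flux; sr is dimensionless).
  So lm² = cd².
  V = W/A (potential = power per current),
      = kg·m²·s⁻³·A⁻¹.
  T = Wb/m² (flux density = flux per area),
      = kg·s⁻²·A⁻¹.
  So T⁻¹ = kg⁻¹·s²·A.
  Gy = J/kg (absorbed dose = energy per mass),
      = m²·s⁻².
  So Gy⁻¹ = m⁻²·s².
  Combining: lm²·m⁻²·V·cd²·T⁻¹·Gy⁻¹ = cd² · m⁻² · (kg·m²·s⁻³·A⁻¹) · cd² · (kg⁻¹·s²·A) · (m⁻²·s²) = m⁻²·s·cd⁴.
Left is kg⁻¹·m⁻⁴·s⁴·A·cd⁴; right is m⁻²·s·cd⁴ — different.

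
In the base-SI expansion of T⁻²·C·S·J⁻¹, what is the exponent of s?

T = Wb/m² (flux density = flux per area),
    = kg·s⁻²·A⁻¹.
So T⁻² = kg⁻²·s⁴·A².
C = A·s = s·A (charge = current × time).
S = 1/Ω (conductance is reciprocal resistance),
    = kg⁻¹·m⁻²·s³·A².
J = N·m (work = force × distance),
    = kg·m²·s⁻².
So J⁻¹ = kg⁻¹·m⁻²·s².
Combining: T⁻²·C·S·J⁻¹ = (kg⁻²·s⁴·A²) · (s·A) · (kg⁻¹·m⁻²·s³·A²) · (kg⁻¹·m⁻²·s²) = kg⁻⁴·m⁻⁴·s¹⁰·A⁵.
The exponent of s is 10.

10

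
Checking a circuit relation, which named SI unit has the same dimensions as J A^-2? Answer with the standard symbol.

J = kg·m²·s⁻².
Combining: J·A⁻² = (kg·m²·s⁻²) · A⁻² = kg·m²·s⁻²·A⁻².
kg·m²·s⁻²·A⁻² is the base-SI form of the henry.

H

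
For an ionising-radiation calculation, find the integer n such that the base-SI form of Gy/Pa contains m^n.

Pa = kg·m⁻¹·s⁻².
So Pa⁻¹ = kg⁻¹·m·s².
Gy = m²·s⁻².
Combining: Pa⁻¹·Gy = (kg⁻¹·m·s²) · (m²·s⁻²) = kg⁻¹·m³.
The exponent of m is 3.

3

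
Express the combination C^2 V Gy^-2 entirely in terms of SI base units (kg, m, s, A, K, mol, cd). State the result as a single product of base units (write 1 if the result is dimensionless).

C = A·s = s·A (charge = current × time).
So C² = s²·A².
V = W/A (potential = power per current),
    = kg·m²·s⁻³·A⁻¹.
Gy = J/kg (absorbed dose = energy per mass),
    = m²·s⁻².
So Gy⁻² = m⁻⁴·s⁴.
Combining: C²·V·Gy⁻² = (s²·A²) · (kg·m²·s⁻³·A⁻¹) · (m⁻⁴·s⁴) = kg·m⁻²·s³·A.

kg·m⁻²·s³·A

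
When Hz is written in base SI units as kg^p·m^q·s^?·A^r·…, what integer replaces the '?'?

-1

Hz = 1/s = s⁻¹ (frequency is cycles per second).
The exponent of s is -1.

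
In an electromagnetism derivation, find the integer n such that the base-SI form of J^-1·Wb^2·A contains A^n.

J = N·m (work = force × distance),
    = kg·m²·s⁻².
So J⁻¹ = kg⁻¹·m⁻²·s².
Wb = V·s (flux: a volt is a weber per second),
    = kg·m²·s⁻²·A⁻¹.
So Wb² = kg²·m⁴·s⁻⁴·A⁻².
Combining: J⁻¹·Wb²·A = (kg⁻¹·m⁻²·s²) · (kg²·m⁴·s⁻⁴·A⁻²) · A = kg·m²·s⁻²·A⁻¹.
The exponent of A is -1.

-1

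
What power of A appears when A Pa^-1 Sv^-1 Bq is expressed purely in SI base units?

1

Pa = kg·m⁻¹·s⁻².
So Pa⁻¹ = kg⁻¹·m·s².
Sv = m²·s⁻².
So Sv⁻¹ = m⁻²·s².
Bq = s⁻¹.
Combining: A·Pa⁻¹·Sv⁻¹·Bq = A · (kg⁻¹·m·s²) · (m⁻²·s²) · s⁻¹ = kg⁻¹·m⁻¹·s³·A.
The exponent of A is 1.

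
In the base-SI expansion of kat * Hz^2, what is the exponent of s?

kat = s⁻¹·mol.
Hz = s⁻¹.
So Hz² = s⁻².
Combining: kat·Hz² = (s⁻¹·mol) · s⁻² = s⁻³·mol.
The exponent of s is -3.

-3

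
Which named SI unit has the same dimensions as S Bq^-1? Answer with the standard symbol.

F

S = kg⁻¹·m⁻²·s³·A².
Bq = s⁻¹.
So Bq⁻¹ = s.
Combining: S·Bq⁻¹ = (kg⁻¹·m⁻²·s³·A²) · s = kg⁻¹·m⁻²·s⁴·A².
kg⁻¹·m⁻²·s⁴·A² is the base-SI form of the farad.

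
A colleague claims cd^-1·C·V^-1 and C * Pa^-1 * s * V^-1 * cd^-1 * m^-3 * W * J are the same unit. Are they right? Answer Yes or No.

Left side:
  C = s·A.
  V = kg·m²·s⁻³·A⁻¹.
  So V⁻¹ = kg⁻¹·m⁻²·s³·A.
  Combining: cd⁻¹·C·V⁻¹ = cd⁻¹ · (s·A) · (kg⁻¹·m⁻²·s³·A) = kg⁻¹·m⁻²·s⁴·A²·cd⁻¹.
Right side:
  C = A·s = s·A (charge = current × time).
  Pa = N/m² (pressure = force per area),
      = kg·m⁻¹·s⁻².
  So Pa⁻¹ = kg⁻¹·m·s².
  V = W/A (potential = power per current),
      = kg·m²·s⁻³·A⁻¹.
  So V⁻¹ = kg⁻¹·m⁻²·s³·A.
  W = J/s (power = energy per time),
      = kg·m²·s⁻³.
  J = N·m (work = force × distance),
      = kg·m²·s⁻².
  Combining: C·Pa⁻¹·s·V⁻¹·cd⁻¹·m⁻³·W·J = (s·A) · (kg⁻¹·m·s²) · s · (kg⁻¹·m⁻²·s³·A) · cd⁻¹ · m⁻³ · (kg·m²·s⁻³) · (kg·m²·s⁻²) = s²·A²·cd⁻¹.
Left is kg⁻¹·m⁻²·s⁴·A²·cd⁻¹; right is s²·A²·cd⁻¹ — different.

No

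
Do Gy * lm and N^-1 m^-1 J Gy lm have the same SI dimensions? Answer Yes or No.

Left side:
  Gy = J/kg (absorbed dose = energy per mass),
      = m²·s⁻².
  lm = cd·sr = cd (luminous flux; sr is dimensionless).
  Combining: Gy·lm = (m²·s⁻²) · cd = m²·s⁻²·cd.
Right side:
  N = kg·m/s² = kg·m·s⁻² (force = mass × acceleration).
  So N⁻¹ = kg⁻¹·m⁻¹·s².
  J = N·m (work = force × distance),
      = kg·m²·s⁻².
  Gy = J/kg (absorbed dose = energy per mass),
      = m²·s⁻².
  lm = cd·sr = cd (luminous flux; sr is dimensionless).
  Combining: N⁻¹·m⁻¹·J·Gy·lm = (kg⁻¹·m⁻¹·s²) · m⁻¹ · (kg·m²·s⁻²) · (m²·s⁻²) · cd = m²·s⁻²·cd.
Both reduce to m²·s⁻²·cd.

Yes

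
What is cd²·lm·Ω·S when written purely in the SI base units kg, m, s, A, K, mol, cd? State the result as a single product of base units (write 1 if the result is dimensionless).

lm = cd·sr = cd (luminous flux; sr is dimensionless).
Ω = V/A (resistance = voltage per current),
    = kg·m²·s⁻³·A⁻².
S = 1/Ω (conductance is reciprocal resistance),
    = kg⁻¹·m⁻²·s³·A².
Combining: cd²·lm·Ω·S = cd² · cd · (kg·m²·s⁻³·A⁻²) · (kg⁻¹·m⁻²·s³·A²) = cd³.

cd³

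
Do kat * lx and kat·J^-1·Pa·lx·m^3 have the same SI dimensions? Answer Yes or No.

Left side:
  kat = mol/s = s⁻¹·mol (catalytic activity).
  lx = lm/m² (illuminance = luminous flux per area),
      = m⁻²·cd.
  Combining: kat·lx = (s⁻¹·mol) · (m⁻²·cd) = m⁻²·s⁻¹·mol·cd.
Right side:
  kat = s⁻¹·mol.
  J = kg·m²·s⁻².
  So J⁻¹ = kg⁻¹·m⁻²·s².
  Pa = kg·m⁻¹·s⁻².
  lx = m⁻²·cd.
  Combining: kat·J⁻¹·Pa·lx·m³ = (s⁻¹·mol) · (kg⁻¹·m⁻²·s²) · (kg·m⁻¹·s⁻²) · (m⁻²·cd) · m³ = m⁻²·s⁻¹·mol·cd.
Both reduce to m⁻²·s⁻¹·mol·cd.

Yes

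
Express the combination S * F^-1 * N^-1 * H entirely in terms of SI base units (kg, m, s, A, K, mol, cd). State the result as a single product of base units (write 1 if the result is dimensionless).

S = kg⁻¹·m⁻²·s³·A².
F = kg⁻¹·m⁻²·s⁴·A².
So F⁻¹ = kg·m²·s⁻⁴·A⁻².
N = kg·m·s⁻².
So N⁻¹ = kg⁻¹·m⁻¹·s².
H = kg·m²·s⁻²·A⁻².
Combining: S·F⁻¹·N⁻¹·H = (kg⁻¹·m⁻²·s³·A²) · (kg·m²·s⁻⁴·A⁻²) · (kg⁻¹·m⁻¹·s²) · (kg·m²·s⁻²·A⁻²) = m·s⁻¹·A⁻².

m·s⁻¹·A⁻²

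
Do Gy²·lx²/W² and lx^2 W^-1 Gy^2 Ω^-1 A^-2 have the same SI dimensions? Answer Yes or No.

Yes

Left side:
  W = kg·m²·s⁻³.
  So W⁻² = kg⁻²·m⁻⁴·s⁶.
  Gy = m²·s⁻².
  So Gy² = m⁴·s⁻⁴.
  lx = m⁻²·cd.
  So lx² = m⁻⁴·cd².
  Combining: W⁻²·Gy²·lx² = (kg⁻²·m⁻⁴·s⁶) · (m⁴·s⁻⁴) · (m⁻⁴·cd²) = kg⁻²·m⁻⁴·s²·cd².
Right side:
  lx = lm/m² (illuminance = luminous flux per area),
      = m⁻²·cd.
  So lx² = m⁻⁴·cd².
  W = J/s (power = energy per time),
      = kg·m²·s⁻³.
  So W⁻¹ = kg⁻¹·m⁻²·s³.
  Gy = J/kg (absorbed dose = energy per mass),
      = m²·s⁻².
  So Gy² = m⁴·s⁻⁴.
  Ω = V/A (resistance = voltage per current),
      = kg·m²·s⁻³·A⁻².
  So Ω⁻¹ = kg⁻¹·m⁻²·s³·A².
  Combining: lx²·W⁻¹·Gy²·Ω⁻¹·A⁻² = (m⁻⁴·cd²) · (kg⁻¹·m⁻²·s³) · (m⁴·s⁻⁴) · (kg⁻¹·m⁻²·s³·A²) · A⁻² = kg⁻²·m⁻⁴·s²·cd².
Both reduce to kg⁻²·m⁻⁴·s²·cd².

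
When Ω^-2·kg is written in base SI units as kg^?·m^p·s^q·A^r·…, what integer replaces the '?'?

-1

Ω = V/A (resistance = voltage per current),
    = kg·m²·s⁻³·A⁻².
So Ω⁻² = kg⁻²·m⁻⁴·s⁶·A⁴.
Combining: Ω⁻²·kg = (kg⁻²·m⁻⁴·s⁶·A⁴) · kg = kg⁻¹·m⁻⁴·s⁶·A⁴.
The exponent of kg is -1.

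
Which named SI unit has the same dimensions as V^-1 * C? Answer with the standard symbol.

V = kg·m²·s⁻³·A⁻¹.
So V⁻¹ = kg⁻¹·m⁻²·s³·A.
C = s·A.
Combining: V⁻¹·C = (kg⁻¹·m⁻²·s³·A) · (s·A) = kg⁻¹·m⁻²·s⁴·A².
kg⁻¹·m⁻²·s⁴·A² is the base-SI form of the farad.

F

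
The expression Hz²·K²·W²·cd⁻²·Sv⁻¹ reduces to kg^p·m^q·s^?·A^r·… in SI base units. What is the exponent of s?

Hz = 1/s = s⁻¹ (frequency is cycles per second).
So Hz² = s⁻².
W = J/s (power = energy per time),
    = kg·m²·s⁻³.
So W² = kg²·m⁴·s⁻⁶.
Sv = J/kg (equivalent dose = energy per mass),
    = m²·s⁻².
So Sv⁻¹ = m⁻²·s².
Combining: Hz²·K²·W²·cd⁻²·Sv⁻¹ = s⁻² · K² · (kg²·m⁴·s⁻⁶) · cd⁻² · (m⁻²·s²) = kg²·m²·s⁻⁶·K²·cd⁻².
The exponent of s is -6.

-6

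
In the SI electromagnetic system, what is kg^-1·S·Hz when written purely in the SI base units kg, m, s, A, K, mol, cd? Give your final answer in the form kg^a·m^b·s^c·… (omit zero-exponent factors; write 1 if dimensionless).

S = kg⁻¹·m⁻²·s³·A².
Hz = s⁻¹.
Combining: kg⁻¹·S·Hz = kg⁻¹ · (kg⁻¹·m⁻²·s³·A²) · s⁻¹ = kg⁻²·m⁻²·s²·A².

kg⁻²·m⁻²·s²·A²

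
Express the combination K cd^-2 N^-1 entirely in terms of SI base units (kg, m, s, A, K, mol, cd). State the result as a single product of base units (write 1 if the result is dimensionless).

N = kg·m/s² = kg·m·s⁻² (force = mass × acceleration).
So N⁻¹ = kg⁻¹·m⁻¹·s².
Combining: K·cd⁻²·N⁻¹ = K · cd⁻² · (kg⁻¹·m⁻¹·s²) = kg⁻¹·m⁻¹·s²·K·cd⁻².

kg⁻¹·m⁻¹·s²·K·cd⁻²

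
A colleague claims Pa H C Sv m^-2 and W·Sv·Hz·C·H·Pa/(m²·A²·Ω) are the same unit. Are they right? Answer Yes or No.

No

Left side:
  Pa = N/m² (pressure = force per area),
      = kg·m⁻¹·s⁻².
  H = Wb/A (inductance = flux per current),
      = kg·m²·s⁻²·A⁻².
  C = A·s = s·A (charge = current × time).
  Sv = J/kg (equivalent dose = energy per mass),
      = m²·s⁻².
  Combining: Pa·H·C·Sv·m⁻² = (kg·m⁻¹·s⁻²) · (kg·m²·s⁻²·A⁻²) · (s·A) · (m²·s⁻²) · m⁻² = kg²·m·s⁻⁵·A⁻¹.
Right side:
  W = J/s (power = energy per time),
      = kg·m²·s⁻³.
  Sv = J/kg (equivalent dose = energy per mass),
      = m²·s⁻².
  Hz = 1/s = s⁻¹ (frequency is cycles per second).
  C = A·s = s·A (charge = current × time).
  H = Wb/A (inductance = flux per current),
      = kg·m²·s⁻²·A⁻².
  Ω = V/A (resistance = voltage per current),
      = kg·m²·s⁻³·A⁻².
  So Ω⁻¹ = kg⁻¹·m⁻²·s³·A².
  Pa = N/m² (pressure = force per area),
      = kg·m⁻¹·s⁻².
  Combining: W·m⁻²·A⁻²·Sv·Hz·C·H·Ω⁻¹·Pa = (kg·m²·s⁻³) · m⁻² · A⁻² · (m²·s⁻²) · s⁻¹ · (s·A) · (kg·m²·s⁻²·A⁻²) · (kg⁻¹·m⁻²·s³·A²) · (kg·m⁻¹·s⁻²) = kg²·m·s⁻⁶·A⁻¹.
Left is kg²·m·s⁻⁵·A⁻¹; right is kg²·m·s⁻⁶·A⁻¹ — different.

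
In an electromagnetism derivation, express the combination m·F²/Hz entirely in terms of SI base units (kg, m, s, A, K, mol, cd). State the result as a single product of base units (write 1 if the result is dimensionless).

kg⁻²·m⁻³·s⁹·A⁴

Hz = 1/s = s⁻¹ (frequency is cycles per second).
So Hz⁻¹ = s.
F = C/V (capacitance = charge per voltage),
    = A·s/(kg·m²·s⁻³·A⁻¹) (substituting C and V),
    = kg⁻¹·m⁻²·s⁴·A².
So F² = kg⁻²·m⁻⁴·s⁸·A⁴.
Combining: Hz⁻¹·m·F² = s · m · (kg⁻²·m⁻⁴·s⁸·A⁴) = kg⁻²·m⁻³·s⁹·A⁴.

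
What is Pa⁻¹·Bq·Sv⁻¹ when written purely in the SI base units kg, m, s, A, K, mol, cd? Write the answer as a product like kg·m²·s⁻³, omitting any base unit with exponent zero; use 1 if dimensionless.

Pa = N/m² (pressure = force per area),
    = kg·m⁻¹·s⁻².
So Pa⁻¹ = kg⁻¹·m·s².
Bq = 1/s = s⁻¹ (activity is decays per second).
Sv = J/kg (equivalent dose = energy per mass),
    = m²·s⁻².
So Sv⁻¹ = m⁻²·s².
Combining: Pa⁻¹·Bq·Sv⁻¹ = (kg⁻¹·m·s²) · s⁻¹ · (m⁻²·s²) = kg⁻¹·m⁻¹·s³.

kg⁻¹·m⁻¹·s³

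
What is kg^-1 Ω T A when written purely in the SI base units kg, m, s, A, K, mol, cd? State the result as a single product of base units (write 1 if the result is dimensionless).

Ω = kg·m²·s⁻³·A⁻².
T = kg·s⁻²·A⁻¹.
Combining: kg⁻¹·Ω·T·A = kg⁻¹ · (kg·m²·s⁻³·A⁻²) · (kg·s⁻²·A⁻¹) · A = kg·m²·s⁻⁵·A⁻².

kg·m²·s⁻⁵·A⁻²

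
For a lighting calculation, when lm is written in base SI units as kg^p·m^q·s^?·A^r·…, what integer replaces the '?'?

0

lm = cd·sr = cd (luminous flux; sr is dimensionless).
The exponent of s is 0.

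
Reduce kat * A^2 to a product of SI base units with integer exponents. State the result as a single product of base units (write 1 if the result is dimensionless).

s⁻¹·A²·mol

kat = s⁻¹·mol.
Combining: kat·A² = (s⁻¹·mol) · A² = s⁻¹·A²·mol.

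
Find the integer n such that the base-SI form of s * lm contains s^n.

lm = cd.
Combining: s·lm = s · cd = s·cd.
The exponent of s is 1.

1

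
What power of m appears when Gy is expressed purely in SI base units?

Gy = J/kg (absorbed dose = energy per mass),
    = m²·s⁻².
The exponent of m is 2.

2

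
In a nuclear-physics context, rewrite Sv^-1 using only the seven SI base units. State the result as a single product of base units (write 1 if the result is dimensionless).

m⁻²·s²

Sv = J/kg (equivalent dose = energy per mass),
    = m²·s⁻².
So Sv⁻¹ = m⁻²·s².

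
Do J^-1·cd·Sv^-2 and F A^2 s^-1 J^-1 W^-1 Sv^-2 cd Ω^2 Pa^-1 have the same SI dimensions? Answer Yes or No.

No

Left side:
  J = N·m (work = force × distance),
      = kg·m²·s⁻².
  So J⁻¹ = kg⁻¹·m⁻²·s².
  Sv = J/kg (equivalent dose = energy per mass),
      = m²·s⁻².
  So Sv⁻² = m⁻⁴·s⁴.
  Combining: J⁻¹·cd·Sv⁻² = (kg⁻¹·m⁻²·s²) · cd · (m⁻⁴·s⁴) = kg⁻¹·m⁻⁶·s⁶·cd.
Right side:
  F = C/V (capacitance = charge per voltage),
      = A·s/(kg·m²·s⁻³·A⁻¹) (substituting C and V),
      = kg⁻¹·m⁻²·s⁴·A².
  J = N·m (work = force × distance),
      = kg·m²·s⁻².
  So J⁻¹ = kg⁻¹·m⁻²·s².
  W = J/s (power = energy per time),
      = kg·m²·s⁻³.
  So W⁻¹ = kg⁻¹·m⁻²·s³.
  Sv = J/kg (equivalent dose = energy per mass),
      = m²·s⁻².
  So Sv⁻² = m⁻⁴·s⁴.
  Ω = V/A (resistance = voltage per current),
      = kg·m²·s⁻³·A⁻².
  So Ω² = kg²·m⁴·s⁻⁶·A⁻⁴.
  Pa = N/m² (pressure = force per area),
      = kg·m⁻¹·s⁻².
  So Pa⁻¹ = kg⁻¹·m·s².
  Combining: F·A²·s⁻¹·J⁻¹·W⁻¹·Sv⁻²·cd·Ω²·Pa⁻¹ = (kg⁻¹·m⁻²·s⁴·A²) · A² · s⁻¹ · (kg⁻¹·m⁻²·s²) · (kg⁻¹·m⁻²·s³) · (m⁻⁴·s⁴) · cd · (kg²·m⁴·s⁻⁶·A⁻⁴) · (kg⁻¹·m·s²) = kg⁻²·m⁻⁵·s⁸·cd.
Left is kg⁻¹·m⁻⁶·s⁶·cd; right is kg⁻²·m⁻⁵·s⁸·cd — different.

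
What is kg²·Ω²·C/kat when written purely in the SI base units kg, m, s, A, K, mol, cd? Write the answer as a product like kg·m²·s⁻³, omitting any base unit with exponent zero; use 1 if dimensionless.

kat = s⁻¹·mol.
So kat⁻¹ = s·mol⁻¹.
Ω = kg·m²·s⁻³·A⁻².
So Ω² = kg²·m⁴·s⁻⁶·A⁻⁴.
C = s·A.
Combining: kg²·kat⁻¹·Ω²·C = kg² · (s·mol⁻¹) · (kg²·m⁴·s⁻⁶·A⁻⁴) · (s·A) = kg⁴·m⁴·s⁻⁴·A⁻³·mol⁻¹.

kg⁴·m⁴·s⁻⁴·A⁻³·mol⁻¹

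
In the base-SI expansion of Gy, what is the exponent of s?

Gy = J/kg (absorbed dose = energy per mass),
    = m²·s⁻².
The exponent of s is -2.

-2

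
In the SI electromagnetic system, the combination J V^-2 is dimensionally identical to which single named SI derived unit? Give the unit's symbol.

J = N·m (work = force × distance),
    = kg·m²·s⁻².
V = W/A (potential = power per current),
    = kg·m²·s⁻³·A⁻¹.
So V⁻² = kg⁻²·m⁻⁴·s⁶·A².
Combining: J·V⁻² = (kg·m²·s⁻²) · (kg⁻²·m⁻⁴·s⁶·A²) = kg⁻¹·m⁻²·s⁴·A².
kg⁻¹·m⁻²·s⁴·A² is the base-SI form of the farad.

F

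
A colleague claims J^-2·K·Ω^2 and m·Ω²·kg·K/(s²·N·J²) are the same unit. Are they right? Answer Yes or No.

Yes

Left side:
  J = N·m (work = force × distance),
      = kg·m²·s⁻².
  So J⁻² = kg⁻²·m⁻⁴·s⁴.
  Ω = V/A (resistance = voltage per current),
      = kg·m²·s⁻³·A⁻².
  So Ω² = kg²·m⁴·s⁻⁶·A⁻⁴.
  Combining: J⁻²·K·Ω² = (kg⁻²·m⁻⁴·s⁴) · K · (kg²·m⁴·s⁻⁶·A⁻⁴) = s⁻²·A⁻⁴·K.
Right side:
  Ω = V/A (resistance = voltage per current),
      = kg·m²·s⁻³·A⁻².
  So Ω² = kg²·m⁴·s⁻⁶·A⁻⁴.
  N = kg·m/s² = kg·m·s⁻² (force = mass × acceleration).
  So N⁻¹ = kg⁻¹·m⁻¹·s².
  J = N·m (work = force × distance),
      = kg·m²·s⁻².
  So J⁻² = kg⁻²·m⁻⁴·s⁴.
  Combining: s⁻²·m·Ω²·N⁻¹·J⁻²·kg·K = s⁻² · m · (kg²·m⁴·s⁻⁶·A⁻⁴) · (kg⁻¹·m⁻¹·s²) · (kg⁻²·m⁻⁴·s⁴) · kg · K = s⁻²·A⁻⁴·K.
Both reduce to s⁻²·A⁻⁴·K.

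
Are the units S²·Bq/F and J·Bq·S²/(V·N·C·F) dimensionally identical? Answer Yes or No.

Left side:
  S = 1/Ω (conductance is reciprocal resistance),
      = kg⁻¹·m⁻²·s³·A².
  So S² = kg⁻²·m⁻⁴·s⁶·A⁴.
  F = C/V (capacitance = charge per voltage),
      = A·s/(kg·m²·s⁻³·A⁻¹) (substituting C and V),
      = kg⁻¹·m⁻²·s⁴·A².
  So F⁻¹ = kg·m²·s⁻⁴·A⁻².
  Bq = 1/s = s⁻¹ (activity is decays per second).
  Combining: S²·F⁻¹·Bq = (kg⁻²·m⁻⁴·s⁶·A⁴) · (kg·m²·s⁻⁴·A⁻²) · s⁻¹ = kg⁻¹·m⁻²·s·A².
Right side:
  J = N·m (work = force × distance),
      = kg·m²·s⁻².
  Bq = 1/s = s⁻¹ (activity is decays per second).
  V = W/A (potential = power per current),
      = kg·m²·s⁻³·A⁻¹.
  So V⁻¹ = kg⁻¹·m⁻²·s³·A.
  S = 1/Ω (conductance is reciprocal resistance),
      = kg⁻¹·m⁻²·s³·A².
  So S² = kg⁻²·m⁻⁴·s⁶·A⁴.
  N = kg·m/s² = kg·m·s⁻² (force = mass × acceleration).
  So N⁻¹ = kg⁻¹·m⁻¹·s².
  C = A·s = s·A (charge = current × time).
  So C⁻¹ = s⁻¹·A⁻¹.
  F = C/V (capacitance = charge per voltage),
      = A·s/(kg·m²·s⁻³·A⁻¹) (substituting C and V),
      = kg⁻¹·m⁻²·s⁴·A².
  So F⁻¹ = kg·m²·s⁻⁴·A⁻².
  Combining: J·Bq·V⁻¹·S²·N⁻¹·C⁻¹·F⁻¹ = (kg·m²·s⁻²) · s⁻¹ · (kg⁻¹·m⁻²·s³·A) · (kg⁻²·m⁻⁴·s⁶·A⁴) · (kg⁻¹·m⁻¹·s²) · (s⁻¹·A⁻¹) · (kg·m²·s⁻⁴·A⁻²) = kg⁻²·m⁻³·s³·A².
Left is kg⁻¹·m⁻²·s·A²; right is kg⁻²·m⁻³·s³·A² — different.

No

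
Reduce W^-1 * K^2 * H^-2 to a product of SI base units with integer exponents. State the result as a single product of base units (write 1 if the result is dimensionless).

W = J/s (power = energy per time),
    = kg·m²·s⁻³.
So W⁻¹ = kg⁻¹·m⁻²·s³.
H = Wb/A (inductance = flux per current),
    = kg·m²·s⁻²·A⁻².
So H⁻² = kg⁻²·m⁻⁴·s⁴·A⁴.
Combining: W⁻¹·K²·H⁻² = (kg⁻¹·m⁻²·s³) · K² · (kg⁻²·m⁻⁴·s⁴·A⁴) = kg⁻³·m⁻⁶·s⁷·A⁴·K².

kg⁻³·m⁻⁶·s⁷·A⁴·K²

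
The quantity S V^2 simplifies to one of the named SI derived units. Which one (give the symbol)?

W

S = 1/Ω (conductance is reciprocal resistance),
    = kg⁻¹·m⁻²·s³·A².
V = W/A (potential = power per current),
    = kg·m²·s⁻³·A⁻¹.
So V² = kg²·m⁴·s⁻⁶·A⁻².
Combining: S·V² = (kg⁻¹·m⁻²·s³·A²) · (kg²·m⁴·s⁻⁶·A⁻²) = kg·m²·s⁻³.
kg·m²·s⁻³ is the base-SI form of the watt.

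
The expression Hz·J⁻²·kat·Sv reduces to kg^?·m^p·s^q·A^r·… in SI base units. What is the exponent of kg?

Hz = s⁻¹.
J = kg·m²·s⁻².
So J⁻² = kg⁻²·m⁻⁴·s⁴.
kat = s⁻¹·mol.
Sv = m²·s⁻².
Combining: Hz·J⁻²·kat·Sv = s⁻¹ · (kg⁻²·m⁻⁴·s⁴) · (s⁻¹·mol) · (m²·s⁻²) = kg⁻²·m⁻²·mol.
The exponent of kg is -2.

-2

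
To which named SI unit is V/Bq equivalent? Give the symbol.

Bq = 1/s = s⁻¹ (activity is decays per second).
So Bq⁻¹ = s.
V = W/A (potential = power per current),
    = kg·m²·s⁻³·A⁻¹.
Combining: Bq⁻¹·V = s · (kg·m²·s⁻³·A⁻¹) = kg·m²·s⁻²·A⁻¹.
kg·m²·s⁻²·A⁻¹ is the base-SI form of the weber.

Wb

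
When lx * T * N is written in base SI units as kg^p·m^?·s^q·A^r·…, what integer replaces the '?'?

lx = m⁻²·cd.
T = kg·s⁻²·A⁻¹.
N = kg·m·s⁻².
Combining: lx·T·N = (m⁻²·cd) · (kg·s⁻²·A⁻¹) · (kg·m·s⁻²) = kg²·m⁻¹·s⁻⁴·A⁻¹·cd.
The exponent of m is -1.

-1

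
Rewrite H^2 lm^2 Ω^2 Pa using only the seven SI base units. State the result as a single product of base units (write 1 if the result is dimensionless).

kg⁵·m⁷·s⁻¹²·A⁻⁸·cd²

H = Wb/A (inductance = flux per current),
    = kg·m²·s⁻²·A⁻².
So H² = kg²·m⁴·s⁻⁴·A⁻⁴.
lm = cd·sr = cd (luminous flux; sr is dimensionless).
So lm² = cd².
Ω = V/A (resistance = voltage per current),
    = kg·m²·s⁻³·A⁻².
So Ω² = kg²·m⁴·s⁻⁶·A⁻⁴.
Pa = N/m² (pressure = force per area),
    = kg·m⁻¹·s⁻².
Combining: H²·lm²·Ω²·Pa = (kg²·m⁴·s⁻⁴·A⁻⁴) · cd² · (kg²·m⁴·s⁻⁶·A⁻⁴) · (kg·m⁻¹·s⁻²) = kg⁵·m⁷·s⁻¹²·A⁻⁸·cd².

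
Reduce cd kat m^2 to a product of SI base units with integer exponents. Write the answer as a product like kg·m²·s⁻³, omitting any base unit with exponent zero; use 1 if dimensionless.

m²·s⁻¹·mol·cd

kat = mol/s = s⁻¹·mol (catalytic activity).
Combining: cd·kat·m² = cd · (s⁻¹·mol) · m² = m²·s⁻¹·mol·cd.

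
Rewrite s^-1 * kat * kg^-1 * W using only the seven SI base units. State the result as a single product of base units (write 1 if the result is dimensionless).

kat = mol/s = s⁻¹·mol (catalytic activity).
W = J/s (power = energy per time),
    = kg·m²·s⁻³.
Combining: s⁻¹·kat·kg⁻¹·W = s⁻¹ · (s⁻¹·mol) · kg⁻¹ · (kg·m²·s⁻³) = m²·s⁻⁵·mol.

m²·s⁻⁵·mol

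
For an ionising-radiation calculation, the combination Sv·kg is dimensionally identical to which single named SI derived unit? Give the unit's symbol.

Sv = m²·s⁻².
Combining: Sv·kg = (m²·s⁻²) · kg = kg·m²·s⁻².
kg·m²·s⁻² is the base-SI form of the joule.

J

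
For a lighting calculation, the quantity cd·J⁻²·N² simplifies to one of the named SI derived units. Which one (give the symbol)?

J = N·m (work = force × distance),
    = kg·m²·s⁻².
So J⁻² = kg⁻²·m⁻⁴·s⁴.
N = kg·m/s² = kg·m·s⁻² (force = mass × acceleration).
So N² = kg²·m²·s⁻⁴.
Combining: cd·J⁻²·N² = cd · (kg⁻²·m⁻⁴·s⁴) · (kg²·m²·s⁻⁴) = m⁻²·cd.
m⁻²·cd is the base-SI form of the lux.

lx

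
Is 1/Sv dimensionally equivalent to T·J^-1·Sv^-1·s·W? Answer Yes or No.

Left side:
  Sv = m²·s⁻².
  So Sv⁻¹ = m⁻²·s².
Right side:
  T = kg·s⁻²·A⁻¹.
  J = kg·m²·s⁻².
  So J⁻¹ = kg⁻¹·m⁻²·s².
  Sv = m²·s⁻².
  So Sv⁻¹ = m⁻²·s².
  W = kg·m²·s⁻³.
  Combining: T·J⁻¹·Sv⁻¹·s·W = (kg·s⁻²·A⁻¹) · (kg⁻¹·m⁻²·s²) · (m⁻²·s²) · s · (kg·m²·s⁻³) = kg·m⁻²·A⁻¹.
Left is m⁻²·s²; right is kg·m⁻²·A⁻¹ — different.

No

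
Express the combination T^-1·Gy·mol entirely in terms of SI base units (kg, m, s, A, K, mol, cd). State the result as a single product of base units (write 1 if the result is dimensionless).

T = kg·s⁻²·A⁻¹.
So T⁻¹ = kg⁻¹·s²·A.
Gy = m²·s⁻².
Combining: T⁻¹·Gy·mol = (kg⁻¹·s²·A) · (m²·s⁻²) · mol = kg⁻¹·m²·A·mol.

kg⁻¹·m²·A·mol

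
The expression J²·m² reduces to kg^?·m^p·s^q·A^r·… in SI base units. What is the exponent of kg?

2

J = N·m (work = force × distance),
    = kg·m²·s⁻².
So J² = kg²·m⁴·s⁻⁴.
Combining: J²·m² = (kg²·m⁴·s⁻⁴) · m² = kg²·m⁶·s⁻⁴.
The exponent of kg is 2.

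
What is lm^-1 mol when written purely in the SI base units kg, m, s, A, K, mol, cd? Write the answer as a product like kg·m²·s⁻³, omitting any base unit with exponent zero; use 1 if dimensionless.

lm = cd.
So lm⁻¹ = cd⁻¹.
Combining: lm⁻¹·mol = cd⁻¹ · mol = mol·cd⁻¹.

mol·cd⁻¹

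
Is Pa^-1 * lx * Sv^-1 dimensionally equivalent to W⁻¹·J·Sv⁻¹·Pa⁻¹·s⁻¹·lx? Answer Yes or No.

Left side:
  Pa = N/m² (pressure = force per area),
      = kg·m⁻¹·s⁻².
  So Pa⁻¹ = kg⁻¹·m·s².
  lx = lm/m² (illuminance = luminous flux per area),
      = m⁻²·cd.
  Sv = J/kg (equivalent dose = energy per mass),
      = m²·s⁻².
  So Sv⁻¹ = m⁻²·s².
  Combining: Pa⁻¹·lx·Sv⁻¹ = (kg⁻¹·m·s²) · (m⁻²·cd) · (m⁻²·s²) = kg⁻¹·m⁻³·s⁴·cd.
Right side:
  W = kg·m²·s⁻³.
  So W⁻¹ = kg⁻¹·m⁻²·s³.
  J = kg·m²·s⁻².
  Sv = m²·s⁻².
  So Sv⁻¹ = m⁻²·s².
  Pa = kg·m⁻¹·s⁻².
  So Pa⁻¹ = kg⁻¹·m·s².
  lx = m⁻²·cd.
  Combining: W⁻¹·J·Sv⁻¹·Pa⁻¹·s⁻¹·lx = (kg⁻¹·m⁻²·s³) · (kg·m²·s⁻²) · (m⁻²·s²) · (kg⁻¹·m·s²) · s⁻¹ · (m⁻²·cd) = kg⁻¹·m⁻³·s⁴·cd.
Both reduce to kg⁻¹·m⁻³·s⁴·cd.

Yes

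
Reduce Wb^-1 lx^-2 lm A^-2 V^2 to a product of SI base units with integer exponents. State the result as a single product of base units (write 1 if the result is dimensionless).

Wb = kg·m²·s⁻²·A⁻¹.
So Wb⁻¹ = kg⁻¹·m⁻²·s²·A.
lx = m⁻²·cd.
So lx⁻² = m⁴·cd⁻².
lm = cd.
V = kg·m²·s⁻³·A⁻¹.
So V² = kg²·m⁴·s⁻⁶·A⁻².
Combining: Wb⁻¹·lx⁻²·lm·A⁻²·V² = (kg⁻¹·m⁻²·s²·A) · (m⁴·cd⁻²) · cd · A⁻² · (kg²·m⁴·s⁻⁶·A⁻²) = kg·m⁶·s⁻⁴·A⁻³·cd⁻¹.

kg·m⁶·s⁻⁴·A⁻³·cd⁻¹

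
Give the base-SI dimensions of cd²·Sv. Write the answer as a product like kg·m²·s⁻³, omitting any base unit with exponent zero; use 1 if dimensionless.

m²·s⁻²·cd²

Sv = J/kg (equivalent dose = energy per mass),
    = m²·s⁻².
Combining: cd²·Sv = cd² · (m²·s⁻²) = m²·s⁻²·cd².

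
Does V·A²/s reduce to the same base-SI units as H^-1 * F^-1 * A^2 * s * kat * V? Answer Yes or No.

No

Left side:
  V = W/A (potential = power per current),
      = kg·m²·s⁻³·A⁻¹.
  Combining: V·s⁻¹·A² = (kg·m²·s⁻³·A⁻¹) · s⁻¹ · A² = kg·m²·s⁻⁴·A.
Right side:
  H = kg·m²·s⁻²·A⁻².
  So H⁻¹ = kg⁻¹·m⁻²·s²·A².
  F = kg⁻¹·m⁻²·s⁴·A².
  So F⁻¹ = kg·m²·s⁻⁴·A⁻².
  kat = s⁻¹·mol.
  V = kg·m²·s⁻³·A⁻¹.
  Combining: H⁻¹·F⁻¹·A²·s·kat·V = (kg⁻¹·m⁻²·s²·A²) · (kg·m²·s⁻⁴·A⁻²) · A² · s · (s⁻¹·mol) · (kg·m²·s⁻³·A⁻¹) = kg·m²·s⁻⁵·A·mol.
Left is kg·m²·s⁻⁴·A; right is kg·m²·s⁻⁵·A·mol — different.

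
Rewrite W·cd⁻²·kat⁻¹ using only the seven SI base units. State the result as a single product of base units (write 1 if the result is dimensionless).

W = J/s (power = energy per time),
    = kg·m²·s⁻³.
kat = mol/s = s⁻¹·mol (catalytic activity).
So kat⁻¹ = s·mol⁻¹.
Combining: W·cd⁻²·kat⁻¹ = (kg·m²·s⁻³) · cd⁻² · (s·mol⁻¹) = kg·m²·s⁻²·mol⁻¹·cd⁻².

kg·m²·s⁻²·mol⁻¹·cd⁻²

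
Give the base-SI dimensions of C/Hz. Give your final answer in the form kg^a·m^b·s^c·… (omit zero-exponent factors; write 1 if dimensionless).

s²·A

Hz = 1/s = s⁻¹ (frequency is cycles per second).
So Hz⁻¹ = s.
C = A·s = s·A (charge = current × time).
Combining: Hz⁻¹·C = s · (s·A) = s²·A.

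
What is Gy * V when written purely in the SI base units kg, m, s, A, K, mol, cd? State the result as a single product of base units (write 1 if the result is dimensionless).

Gy = J/kg (absorbed dose = energy per mass),
    = m²·s⁻².
V = W/A (potential = power per current),
    = kg·m²·s⁻³·A⁻¹.
Combining: Gy·V = (m²·s⁻²) · (kg·m²·s⁻³·A⁻¹) = kg·m⁴·s⁻⁵·A⁻¹.

kg·m⁴·s⁻⁵·A⁻¹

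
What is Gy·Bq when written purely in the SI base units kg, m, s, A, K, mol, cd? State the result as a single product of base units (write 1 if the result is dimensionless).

m²·s⁻³

Gy = m²·s⁻².
Bq = s⁻¹.
Combining: Gy·Bq = (m²·s⁻²) · s⁻¹ = m²·s⁻³.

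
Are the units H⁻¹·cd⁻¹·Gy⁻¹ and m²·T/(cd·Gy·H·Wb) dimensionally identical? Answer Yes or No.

Yes

Left side:
  H = Wb/A (inductance = flux per current),
      = kg·m²·s⁻²·A⁻².
  So H⁻¹ = kg⁻¹·m⁻²·s²·A².
  Gy = J/kg (absorbed dose = energy per mass),
      = m²·s⁻².
  So Gy⁻¹ = m⁻²·s².
  Combining: H⁻¹·cd⁻¹·Gy⁻¹ = (kg⁻¹·m⁻²·s²·A²) · cd⁻¹ · (m⁻²·s²) = kg⁻¹·m⁻⁴·s⁴·A²·cd⁻¹.
Right side:
  T = Wb/m² (flux density = flux per area),
      = kg·s⁻²·A⁻¹.
  Gy = J/kg (absorbed dose = energy per mass),
      = m²·s⁻².
  So Gy⁻¹ = m⁻²·s².
  H = Wb/A (inductance = flux per current),
      = kg·m²·s⁻²·A⁻².
  So H⁻¹ = kg⁻¹·m⁻²·s²·A².
  Wb = V·s (flux: a volt is a weber per second),
      = kg·m²·s⁻²·A⁻¹.
  So Wb⁻¹ = kg⁻¹·m⁻²·s²·A.
  Combining: m²·cd⁻¹·T·Gy⁻¹·H⁻¹·Wb⁻¹ = m² · cd⁻¹ · (kg·s⁻²·A⁻¹) · (m⁻²·s²) · (kg⁻¹·m⁻²·s²·A²) · (kg⁻¹·m⁻²·s²·A) = kg⁻¹·m⁻⁴·s⁴·A²·cd⁻¹.
Both reduce to kg⁻¹·m⁻⁴·s⁴·A²·cd⁻¹.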